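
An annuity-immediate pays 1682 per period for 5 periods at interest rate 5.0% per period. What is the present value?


PV = PMT * (1 - (1+i)^(-n)) / i
= 1682 * (1 - (1+0.05)^(-5)) / 0.05
= 1682 * (1 - 0.783526) / 0.05
= 1682 * 4.329477
= 7282.1798


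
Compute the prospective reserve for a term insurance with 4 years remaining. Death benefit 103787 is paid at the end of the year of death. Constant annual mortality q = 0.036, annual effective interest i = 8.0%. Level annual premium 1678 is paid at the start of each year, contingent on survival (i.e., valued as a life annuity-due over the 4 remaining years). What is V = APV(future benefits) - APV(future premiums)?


v = 1/(1+i) = 0.925926
APV(future benefits) per unit = sum_{k=0}^{3} k_p_x * q * v^(k+1) = 0.113349
APV(future benefits) = 103787 * 0.113349 = 11764.1245
Life annuity-due factor ä_{x:4} = sum_{k=0}^{3} k_p_x * v^k = 3.400462
APV(future premiums) = 1678 * 3.400462 = 5705.975
V = 11764.1245 - 5705.975
= 6058.1495


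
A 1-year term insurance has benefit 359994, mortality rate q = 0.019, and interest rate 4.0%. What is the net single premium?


NSP = benefit * q * v
v = 1/(1+i) = 0.961538
NSP = 359994 * 0.019 * 0.961538
= 6576.8135


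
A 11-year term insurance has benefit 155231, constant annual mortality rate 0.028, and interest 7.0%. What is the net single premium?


NSP = benefit * sum_{k=0}^{n-1} k_p_x * q * v^(k+1)
With constant q=0.028, v=0.934579
Sum = 0.186394
NSP = 155231 * 0.186394
= 28934.0789


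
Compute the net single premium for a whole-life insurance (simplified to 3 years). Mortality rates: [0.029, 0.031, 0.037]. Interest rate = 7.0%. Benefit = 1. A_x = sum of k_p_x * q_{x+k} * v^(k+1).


v = 0.934579
Year 0: k_p_x=1.0, q=0.029, term=0.027103
Year 1: k_p_x=0.971, q=0.031, term=0.026291
Year 2: k_p_x=0.940899, q=0.037, term=0.028418
A_x = 0.0818


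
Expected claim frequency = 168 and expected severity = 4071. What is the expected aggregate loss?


E[S] = E[N] * E[X]
= 168 * 4071
= 683928


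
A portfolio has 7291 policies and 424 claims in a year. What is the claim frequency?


frequency = claims / policies
= 424 / 7291
= 0.0582


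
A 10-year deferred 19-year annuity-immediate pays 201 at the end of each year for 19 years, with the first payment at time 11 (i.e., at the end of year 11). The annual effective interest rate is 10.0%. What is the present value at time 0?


PV at time 10 of the 19-year annuity-immediate:
a_n = 201 * (1-(1+0.1)^(-19))/0.1 = 1681.3489
Discount back 10 years to time 0:
PV = 1681.3489 * (1+0.1)^(-10)
= 1681.3489 * 0.385543
= 648.2328


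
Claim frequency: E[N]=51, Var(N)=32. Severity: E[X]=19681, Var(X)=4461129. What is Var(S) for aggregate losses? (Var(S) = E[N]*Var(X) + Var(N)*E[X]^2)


Var(S) = E[N]*Var(X) + Var(N)*E[X]^2
= 51*4461129 + 32*19681^2
= 227517579 + 12394936352
= 1.2622e+10


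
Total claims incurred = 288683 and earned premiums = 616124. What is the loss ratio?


Loss ratio = claims / premiums
= 288683 / 616124
= 0.4685


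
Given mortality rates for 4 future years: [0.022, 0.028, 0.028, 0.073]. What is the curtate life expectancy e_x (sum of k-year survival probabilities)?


e_x = sum_{k=1}^{n} k_p_x
k_p_x values:
  1_p_x = 0.978
  2_p_x = 0.950616
  3_p_x = 0.923999
  4_p_x = 0.856547
e_x = 3.7092


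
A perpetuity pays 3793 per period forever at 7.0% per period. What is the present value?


PV = PMT / i
= 3793 / 0.07
= 54185.7143


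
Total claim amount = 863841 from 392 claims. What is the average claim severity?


severity = total / number
= 863841 / 392
= 2203.676


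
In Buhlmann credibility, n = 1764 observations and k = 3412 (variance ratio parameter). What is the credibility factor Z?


Z = n / (n + k)
= 1764 / (1764 + 3412)
= 1764 / 5176
= 0.3408


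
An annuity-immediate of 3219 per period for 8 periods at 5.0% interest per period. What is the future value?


FV = PMT * ((1+i)^n - 1) / i
= 3219 * ((1.05)^8 - 1) / 0.05
= 3219 * (1.477455 - 1) / 0.05
= 30738.5815


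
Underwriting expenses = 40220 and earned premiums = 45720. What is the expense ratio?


Expense ratio = expenses / premiums
= 40220 / 45720
= 0.8797


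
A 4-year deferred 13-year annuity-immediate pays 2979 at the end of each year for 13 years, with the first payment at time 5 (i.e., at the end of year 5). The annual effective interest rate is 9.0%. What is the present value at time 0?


PV at time 4 of the 13-year annuity-immediate:
a_n = 2979 * (1-(1+0.09)^(-13))/0.09 = 22303.4868
Discount back 4 years to time 0:
PV = 22303.4868 * (1+0.09)^(-4)
= 22303.4868 * 0.708425
= 15800.3523


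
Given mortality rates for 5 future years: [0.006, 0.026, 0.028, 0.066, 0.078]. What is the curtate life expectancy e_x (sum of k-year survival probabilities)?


e_x = sum_{k=1}^{n} k_p_x
k_p_x values:
  1_p_x = 0.994
  2_p_x = 0.968156
  3_p_x = 0.941048
  4_p_x = 0.878938
  5_p_x = 0.810381
e_x = 4.5925


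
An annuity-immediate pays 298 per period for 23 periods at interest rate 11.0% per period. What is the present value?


PV = PMT * (1 - (1+i)^(-n)) / i
= 298 * (1 - (1+0.11)^(-23)) / 0.11
= 298 * (1 - 0.090693) / 0.11
= 298 * 8.266432
= 2463.3966


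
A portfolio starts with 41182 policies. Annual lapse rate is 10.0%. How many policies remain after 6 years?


remaining = initial * (1 - lapse)^years
= 41182 * (1 - 0.1)^6
= 41182 * 0.531441
= 21885.8033


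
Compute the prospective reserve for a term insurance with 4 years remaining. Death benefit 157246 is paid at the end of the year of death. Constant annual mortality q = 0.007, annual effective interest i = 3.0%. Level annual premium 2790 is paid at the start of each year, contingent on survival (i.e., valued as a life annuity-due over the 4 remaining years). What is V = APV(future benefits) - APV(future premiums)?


v = 1/(1+i) = 0.970874
APV(future benefits) per unit = sum_{k=0}^{3} k_p_x * q * v^(k+1) = 0.025754
APV(future benefits) = 157246 * 0.025754 = 4049.7821
Life annuity-due factor ä_{x:4} = sum_{k=0}^{3} k_p_x * v^k = 3.789581
APV(future premiums) = 2790 * 3.789581 = 10572.9319
V = 4049.7821 - 10572.9319
= -6523.1498


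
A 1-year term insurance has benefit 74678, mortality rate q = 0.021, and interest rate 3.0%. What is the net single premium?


NSP = benefit * q * v
v = 1/(1+i) = 0.970874
NSP = 74678 * 0.021 * 0.970874
= 1522.5612


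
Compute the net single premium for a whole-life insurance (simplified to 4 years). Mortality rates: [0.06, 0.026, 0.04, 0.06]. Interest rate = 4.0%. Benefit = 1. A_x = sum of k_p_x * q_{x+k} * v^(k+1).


v = 0.961538
Year 0: k_p_x=1.0, q=0.06, term=0.057692
Year 1: k_p_x=0.94, q=0.026, term=0.022596
Year 2: k_p_x=0.91556, q=0.04, term=0.032557
Year 3: k_p_x=0.878938, q=0.06, term=0.045079
A_x = 0.1579


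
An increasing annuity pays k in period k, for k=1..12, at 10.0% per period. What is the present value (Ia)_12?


(Ia)_n = sum_{k=1}^{n} k * v^k, v = 1/(1+i)
v = 0.909091
Sum computed term by term:
(Ia)_12 = 36.7149


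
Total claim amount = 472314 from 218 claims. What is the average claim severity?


severity = total / number
= 472314 / 218
= 2166.578


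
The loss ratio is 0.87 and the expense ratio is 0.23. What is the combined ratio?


Combined ratio = loss ratio + expense ratio
= 0.87 + 0.23
= 1.1


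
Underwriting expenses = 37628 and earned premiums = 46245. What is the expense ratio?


Expense ratio = expenses / premiums
= 37628 / 46245
= 0.8137


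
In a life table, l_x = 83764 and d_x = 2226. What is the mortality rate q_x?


q_x = d_x / l_x
= 2226 / 83764
= 0.0266


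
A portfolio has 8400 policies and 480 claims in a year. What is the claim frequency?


frequency = claims / policies
= 480 / 8400
= 0.0571


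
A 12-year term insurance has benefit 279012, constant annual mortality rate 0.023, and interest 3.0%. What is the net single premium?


NSP = benefit * sum_{k=0}^{n-1} k_p_x * q * v^(k+1)
With constant q=0.023, v=0.970874
Sum = 0.203744
NSP = 279012 * 0.203744
= 56846.9825


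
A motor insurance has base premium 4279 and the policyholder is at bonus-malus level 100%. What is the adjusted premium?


adjusted = base * BM_level / 100
= 4279 * 100 / 100
= 4279 * 1.0
= 4279.0


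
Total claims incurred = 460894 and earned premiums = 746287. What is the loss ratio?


Loss ratio = claims / premiums
= 460894 / 746287
= 0.6176


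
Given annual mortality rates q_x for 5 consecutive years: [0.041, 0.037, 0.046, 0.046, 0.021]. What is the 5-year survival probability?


p_k = 1 - q_k for each year
Survival = product of (1 - q_k)
= 0.959 * 0.963 * 0.954 * 0.954 * 0.979
= 0.8229


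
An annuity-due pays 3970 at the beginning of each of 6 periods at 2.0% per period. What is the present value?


PV_due = PMT * (1-(1+i)^(-n))/i * (1+i)
PV_immediate = 22237.6806
PV_due = 22237.6806 * 1.02
= 22682.4342


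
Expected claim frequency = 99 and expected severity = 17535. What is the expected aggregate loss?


E[S] = E[N] * E[X]
= 99 * 17535
= 1.7360e+06


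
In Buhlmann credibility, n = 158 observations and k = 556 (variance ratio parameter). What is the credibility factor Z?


Z = n / (n + k)
= 158 / (158 + 556)
= 158 / 714
= 0.2213


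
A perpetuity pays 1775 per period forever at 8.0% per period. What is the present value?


PV = PMT / i
= 1775 / 0.08
= 22187.5


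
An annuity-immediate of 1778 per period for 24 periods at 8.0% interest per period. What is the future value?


FV = PMT * ((1+i)^n - 1) / i
= 1778 * ((1.08)^24 - 1) / 0.08
= 1778 * (6.341181 - 1) / 0.08
= 118707.7419


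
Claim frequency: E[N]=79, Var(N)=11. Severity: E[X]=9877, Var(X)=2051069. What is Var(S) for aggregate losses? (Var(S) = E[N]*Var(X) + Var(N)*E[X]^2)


Var(S) = E[N]*Var(X) + Var(N)*E[X]^2
= 79*2051069 + 11*9877^2
= 162034451 + 1073106419
= 1.2351e+09


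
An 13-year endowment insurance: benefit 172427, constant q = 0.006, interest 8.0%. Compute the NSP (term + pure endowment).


Term component = 7939.3298
Pure endowment = 13_p_x * v^13 * benefit = 0.924747 * 0.367698 * 172427 = 58629.9398
NSP = 66569.2695


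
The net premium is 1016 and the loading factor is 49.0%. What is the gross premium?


Gross = net * (1 + loading)
= 1016 * (1 + 0.49)
= 1016 * 1.49
= 1513.84


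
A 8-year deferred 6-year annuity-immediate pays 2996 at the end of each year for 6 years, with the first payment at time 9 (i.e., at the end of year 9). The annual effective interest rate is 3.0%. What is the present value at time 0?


PV at time 8 of the 6-year annuity-immediate:
a_n = 2996 * (1-(1+0.03)^(-6))/0.03 = 16229.9056
Discount back 8 years to time 0:
PV = 16229.9056 * (1+0.03)^(-8)
= 16229.9056 * 0.789409
= 12812.0373


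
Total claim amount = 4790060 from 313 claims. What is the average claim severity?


severity = total / number
= 4790060 / 313
= 15303.7061


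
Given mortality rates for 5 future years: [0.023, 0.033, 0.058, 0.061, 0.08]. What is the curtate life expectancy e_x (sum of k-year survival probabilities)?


e_x = sum_{k=1}^{n} k_p_x
k_p_x values:
  1_p_x = 0.977
  2_p_x = 0.944759
  3_p_x = 0.889963
  4_p_x = 0.835675
  5_p_x = 0.768821
e_x = 4.4162


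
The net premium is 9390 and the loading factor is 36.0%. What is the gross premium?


Gross = net * (1 + loading)
= 9390 * (1 + 0.36)
= 9390 * 1.36
= 12770.4


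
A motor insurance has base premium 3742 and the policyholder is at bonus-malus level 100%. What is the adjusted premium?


adjusted = base * BM_level / 100
= 3742 * 100 / 100
= 3742 * 1.0
= 3742.0


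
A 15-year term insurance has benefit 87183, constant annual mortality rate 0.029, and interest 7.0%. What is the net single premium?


NSP = benefit * sum_{k=0}^{n-1} k_p_x * q * v^(k+1)
With constant q=0.029, v=0.934579
Sum = 0.224649
NSP = 87183 * 0.224649
= 19585.5846


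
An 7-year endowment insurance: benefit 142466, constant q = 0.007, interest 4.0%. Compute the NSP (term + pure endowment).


Term component = 5867.8315
Pure endowment = 7_p_x * v^7 * benefit = 0.952017 * 0.759918 * 142466 = 103067.7025
NSP = 108935.534


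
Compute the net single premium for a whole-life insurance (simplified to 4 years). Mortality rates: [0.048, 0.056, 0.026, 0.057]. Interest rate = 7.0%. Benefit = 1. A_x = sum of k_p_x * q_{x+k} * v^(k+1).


v = 0.934579
Year 0: k_p_x=1.0, q=0.048, term=0.04486
Year 1: k_p_x=0.952, q=0.056, term=0.046565
Year 2: k_p_x=0.898688, q=0.026, term=0.019074
Year 3: k_p_x=0.875322, q=0.057, term=0.038063
A_x = 0.1486


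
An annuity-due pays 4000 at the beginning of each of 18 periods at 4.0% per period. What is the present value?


PV_due = PMT * (1-(1+i)^(-n))/i * (1+i)
PV_immediate = 50637.1879
PV_due = 50637.1879 * 1.04
= 52662.6754


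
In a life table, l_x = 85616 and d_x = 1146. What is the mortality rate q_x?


q_x = d_x / l_x
= 1146 / 85616
= 0.0134


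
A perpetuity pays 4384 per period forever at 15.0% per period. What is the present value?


PV = PMT / i
= 4384 / 0.15
= 29226.6667


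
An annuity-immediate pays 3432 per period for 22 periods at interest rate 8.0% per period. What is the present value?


PV = PMT * (1 - (1+i)^(-n)) / i
= 3432 * (1 - (1+0.08)^(-22)) / 0.08
= 3432 * (1 - 0.183941) / 0.08
= 3432 * 10.200744
= 35008.9522


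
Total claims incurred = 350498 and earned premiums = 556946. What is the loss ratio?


Loss ratio = claims / premiums
= 350498 / 556946
= 0.6293


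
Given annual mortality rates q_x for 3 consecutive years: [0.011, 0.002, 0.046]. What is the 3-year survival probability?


p_k = 1 - q_k for each year
Survival = product of (1 - q_k)
= 0.989 * 0.998 * 0.954
= 0.9416


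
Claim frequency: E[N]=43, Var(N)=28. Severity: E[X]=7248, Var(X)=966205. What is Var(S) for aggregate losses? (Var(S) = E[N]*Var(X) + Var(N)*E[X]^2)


Var(S) = E[N]*Var(X) + Var(N)*E[X]^2
= 43*966205 + 28*7248^2
= 41546815 + 1470938112
= 1.5125e+09


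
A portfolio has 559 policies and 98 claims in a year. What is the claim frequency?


frequency = claims / policies
= 98 / 559
= 0.1753


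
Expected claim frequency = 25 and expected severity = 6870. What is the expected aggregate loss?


E[S] = E[N] * E[X]
= 25 * 6870
= 171750


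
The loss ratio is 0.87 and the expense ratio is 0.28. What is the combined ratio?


Combined ratio = loss ratio + expense ratio
= 0.87 + 0.28
= 1.15


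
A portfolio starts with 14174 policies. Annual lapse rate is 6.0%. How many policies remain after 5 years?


remaining = initial * (1 - lapse)^years
= 14174 * (1 - 0.06)^5
= 14174 * 0.733904
= 10402.3556


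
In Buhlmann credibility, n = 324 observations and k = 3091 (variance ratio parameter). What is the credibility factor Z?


Z = n / (n + k)
= 324 / (324 + 3091)
= 324 / 3415
= 0.0949


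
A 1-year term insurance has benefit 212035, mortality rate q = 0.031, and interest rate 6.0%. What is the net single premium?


NSP = benefit * q * v
v = 1/(1+i) = 0.943396
NSP = 212035 * 0.031 * 0.943396
= 6201.0236


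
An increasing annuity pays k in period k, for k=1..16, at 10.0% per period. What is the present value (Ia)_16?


(Ia)_n = sum_{k=1}^{n} k * v^k, v = 1/(1+i)
v = 0.909091
Sum computed term by term:
(Ia)_16 = 51.2401


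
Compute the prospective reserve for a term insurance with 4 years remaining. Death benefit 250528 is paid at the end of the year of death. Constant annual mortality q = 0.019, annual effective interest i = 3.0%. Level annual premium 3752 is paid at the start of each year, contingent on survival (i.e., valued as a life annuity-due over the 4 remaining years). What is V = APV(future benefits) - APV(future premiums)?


v = 1/(1+i) = 0.970874
APV(future benefits) per unit = sum_{k=0}^{3} k_p_x * q * v^(k+1) = 0.068686
APV(future benefits) = 250528 * 0.068686 = 17207.7843
Life annuity-due factor ä_{x:4} = sum_{k=0}^{3} k_p_x * v^k = 3.723508
APV(future premiums) = 3752 * 3.723508 = 13970.6025
V = 17207.7843 - 13970.6025
= 3237.1818


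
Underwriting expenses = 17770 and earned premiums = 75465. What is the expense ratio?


Expense ratio = expenses / premiums
= 17770 / 75465
= 0.2355


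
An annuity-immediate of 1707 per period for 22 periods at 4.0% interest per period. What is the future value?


FV = PMT * ((1+i)^n - 1) / i
= 1707 * ((1.04)^22 - 1) / 0.04
= 1707 * (2.369919 - 1) / 0.04
= 58461.2844


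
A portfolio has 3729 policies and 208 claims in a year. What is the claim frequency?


frequency = claims / policies
= 208 / 3729
= 0.0558


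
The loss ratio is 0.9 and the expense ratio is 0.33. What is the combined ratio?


Combined ratio = loss ratio + expense ratio
= 0.9 + 0.33
= 1.23


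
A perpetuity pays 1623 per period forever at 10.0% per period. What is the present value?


PV = PMT / i
= 1623 / 0.1
= 16230.0


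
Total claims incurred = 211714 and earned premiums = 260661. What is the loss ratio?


Loss ratio = claims / premiums
= 211714 / 260661
= 0.8122


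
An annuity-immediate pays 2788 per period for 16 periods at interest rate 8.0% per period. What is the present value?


PV = PMT * (1 - (1+i)^(-n)) / i
= 2788 * (1 - (1+0.08)^(-16)) / 0.08
= 2788 * (1 - 0.29189) / 0.08
= 2788 * 8.851369
= 24677.6172


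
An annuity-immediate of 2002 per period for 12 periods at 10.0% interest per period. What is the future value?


FV = PMT * ((1+i)^n - 1) / i
= 2002 * ((1.1)^12 - 1) / 0.1
= 2002 * (3.138428 - 1) / 0.1
= 42811.3361


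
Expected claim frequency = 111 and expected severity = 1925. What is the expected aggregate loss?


E[S] = E[N] * E[X]
= 111 * 1925
= 213675


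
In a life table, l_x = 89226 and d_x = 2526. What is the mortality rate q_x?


q_x = d_x / l_x
= 2526 / 89226
= 0.0283


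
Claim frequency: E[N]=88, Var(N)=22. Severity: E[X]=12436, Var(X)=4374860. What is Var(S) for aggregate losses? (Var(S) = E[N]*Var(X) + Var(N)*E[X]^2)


Var(S) = E[N]*Var(X) + Var(N)*E[X]^2
= 88*4374860 + 22*12436^2
= 384987680 + 3402390112
= 3.7874e+09


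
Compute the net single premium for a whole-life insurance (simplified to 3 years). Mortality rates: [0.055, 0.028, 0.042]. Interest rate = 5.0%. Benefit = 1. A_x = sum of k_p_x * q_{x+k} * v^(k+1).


v = 0.952381
Year 0: k_p_x=1.0, q=0.055, term=0.052381
Year 1: k_p_x=0.945, q=0.028, term=0.024
Year 2: k_p_x=0.91854, q=0.042, term=0.033326
A_x = 0.1097


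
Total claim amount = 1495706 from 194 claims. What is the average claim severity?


severity = total / number
= 1495706 / 194
= 7709.8247


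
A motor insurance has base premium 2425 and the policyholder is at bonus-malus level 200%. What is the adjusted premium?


adjusted = base * BM_level / 100
= 2425 * 200 / 100
= 2425 * 2.0
= 4850.0


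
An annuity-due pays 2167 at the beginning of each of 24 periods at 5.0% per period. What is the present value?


PV_due = PMT * (1-(1+i)^(-n))/i * (1+i)
PV_immediate = 29901.6568
PV_due = 29901.6568 * 1.05
= 31396.7396


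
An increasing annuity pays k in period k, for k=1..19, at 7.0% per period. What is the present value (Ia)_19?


(Ia)_n = sum_{k=1}^{n} k * v^k, v = 1/(1+i)
v = 0.934579
Sum computed term by term:
(Ia)_19 = 82.9347


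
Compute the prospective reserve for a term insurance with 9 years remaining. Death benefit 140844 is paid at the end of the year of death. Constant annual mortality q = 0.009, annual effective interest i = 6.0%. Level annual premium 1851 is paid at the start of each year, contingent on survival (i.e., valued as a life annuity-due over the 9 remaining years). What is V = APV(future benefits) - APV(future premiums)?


v = 1/(1+i) = 0.943396
APV(future benefits) per unit = sum_{k=0}^{8} k_p_x * q * v^(k+1) = 0.059264
APV(future benefits) = 140844 * 0.059264 = 8346.9377
Life annuity-due factor ä_{x:9} = sum_{k=0}^{8} k_p_x * v^k = 6.979948
APV(future premiums) = 1851 * 6.979948 = 12919.8835
V = 8346.9377 - 12919.8835
= -4572.9458


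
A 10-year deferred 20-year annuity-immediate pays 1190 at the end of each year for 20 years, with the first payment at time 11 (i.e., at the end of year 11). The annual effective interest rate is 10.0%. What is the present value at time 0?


PV at time 10 of the 20-year annuity-immediate:
a_n = 1190 * (1-(1+0.1)^(-20))/0.1 = 10131.1408
Discount back 10 years to time 0:
PV = 10131.1408 * (1+0.1)^(-10)
= 10131.1408 * 0.385543
= 3905.9934


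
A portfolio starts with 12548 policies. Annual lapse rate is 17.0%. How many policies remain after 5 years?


remaining = initial * (1 - lapse)^years
= 12548 * (1 - 0.17)^5
= 12548 * 0.393904
= 4942.7082


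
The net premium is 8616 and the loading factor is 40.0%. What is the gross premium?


Gross = net * (1 + loading)
= 8616 * (1 + 0.4)
= 8616 * 1.4
= 12062.4


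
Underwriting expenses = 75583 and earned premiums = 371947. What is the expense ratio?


Expense ratio = expenses / premiums
= 75583 / 371947
= 0.2032


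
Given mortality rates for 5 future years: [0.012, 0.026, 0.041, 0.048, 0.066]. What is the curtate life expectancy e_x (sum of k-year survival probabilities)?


e_x = sum_{k=1}^{n} k_p_x
k_p_x values:
  1_p_x = 0.988
  2_p_x = 0.962312
  3_p_x = 0.922857
  4_p_x = 0.87856
  5_p_x = 0.820575
e_x = 4.5723


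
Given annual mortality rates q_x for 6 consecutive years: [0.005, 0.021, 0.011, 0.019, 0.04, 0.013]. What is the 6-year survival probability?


p_k = 1 - q_k for each year
Survival = product of (1 - q_k)
= 0.995 * 0.979 * 0.989 * 0.981 * 0.96 * 0.987
= 0.8955


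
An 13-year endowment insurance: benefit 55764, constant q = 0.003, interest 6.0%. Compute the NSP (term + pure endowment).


Term component = 1458.1494
Pure endowment = 13_p_x * v^13 * benefit = 0.961694 * 0.468839 * 55764 = 25142.863
NSP = 26601.0123


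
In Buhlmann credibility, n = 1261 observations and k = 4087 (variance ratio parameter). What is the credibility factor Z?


Z = n / (n + k)
= 1261 / (1261 + 4087)
= 1261 / 5348
= 0.2358


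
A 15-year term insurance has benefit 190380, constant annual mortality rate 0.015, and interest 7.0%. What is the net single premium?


NSP = benefit * sum_{k=0}^{n-1} k_p_x * q * v^(k+1)
With constant q=0.015, v=0.934579
Sum = 0.125484
NSP = 190380 * 0.125484
= 23889.573


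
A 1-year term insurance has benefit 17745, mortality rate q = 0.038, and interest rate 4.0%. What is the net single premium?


NSP = benefit * q * v
v = 1/(1+i) = 0.961538
NSP = 17745 * 0.038 * 0.961538
= 648.375


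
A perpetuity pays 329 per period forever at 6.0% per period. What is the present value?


PV = PMT / i
= 329 / 0.06
= 5483.3333


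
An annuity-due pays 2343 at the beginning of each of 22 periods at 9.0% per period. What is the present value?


PV_due = PMT * (1-(1+i)^(-n))/i * (1+i)
PV_immediate = 22123.6028
PV_due = 22123.6028 * 1.09
= 24114.7271


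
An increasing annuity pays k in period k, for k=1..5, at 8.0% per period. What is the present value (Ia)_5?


(Ia)_n = sum_{k=1}^{n} k * v^k, v = 1/(1+i)
v = 0.925926
Sum computed term by term:
(Ia)_5 = 11.3651


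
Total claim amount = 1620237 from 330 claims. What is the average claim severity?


severity = total / number
= 1620237 / 330
= 4909.8091


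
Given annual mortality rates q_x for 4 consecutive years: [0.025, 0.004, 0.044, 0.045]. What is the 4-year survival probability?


p_k = 1 - q_k for each year
Survival = product of (1 - q_k)
= 0.975 * 0.996 * 0.956 * 0.955
= 0.8866


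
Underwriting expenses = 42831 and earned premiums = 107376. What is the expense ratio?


Expense ratio = expenses / premiums
= 42831 / 107376
= 0.3989


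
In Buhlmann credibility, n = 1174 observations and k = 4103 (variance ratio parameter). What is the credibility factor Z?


Z = n / (n + k)
= 1174 / (1174 + 4103)
= 1174 / 5277
= 0.2225


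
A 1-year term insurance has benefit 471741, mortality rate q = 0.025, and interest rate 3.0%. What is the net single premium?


NSP = benefit * q * v
v = 1/(1+i) = 0.970874
NSP = 471741 * 0.025 * 0.970874
= 11450.0243


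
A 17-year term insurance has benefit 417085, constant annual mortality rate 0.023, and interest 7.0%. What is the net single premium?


NSP = benefit * sum_{k=0}^{n-1} k_p_x * q * v^(k+1)
With constant q=0.023, v=0.934579
Sum = 0.194598
NSP = 417085 * 0.194598
= 81163.7198


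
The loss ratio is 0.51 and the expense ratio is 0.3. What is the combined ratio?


Combined ratio = loss ratio + expense ratio
= 0.51 + 0.3
= 0.81


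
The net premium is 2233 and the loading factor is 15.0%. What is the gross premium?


Gross = net * (1 + loading)
= 2233 * (1 + 0.15)
= 2233 * 1.15
= 2567.95


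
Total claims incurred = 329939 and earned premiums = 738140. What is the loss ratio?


Loss ratio = claims / premiums
= 329939 / 738140
= 0.447


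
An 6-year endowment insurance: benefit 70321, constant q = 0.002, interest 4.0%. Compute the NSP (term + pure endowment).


Term component = 733.756
Pure endowment = 6_p_x * v^6 * benefit = 0.98806 * 0.790315 * 70321 = 54912.1249
NSP = 55645.8809


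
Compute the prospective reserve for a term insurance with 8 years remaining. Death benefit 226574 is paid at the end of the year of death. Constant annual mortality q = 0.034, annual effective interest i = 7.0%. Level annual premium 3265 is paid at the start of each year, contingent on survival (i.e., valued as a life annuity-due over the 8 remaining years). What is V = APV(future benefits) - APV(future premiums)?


v = 1/(1+i) = 0.934579
APV(future benefits) per unit = sum_{k=0}^{7} k_p_x * q * v^(k+1) = 0.182648
APV(future benefits) = 226574 * 0.182648 = 41383.2087
Life annuity-due factor ä_{x:8} = sum_{k=0}^{7} k_p_x * v^k = 5.748029
APV(future premiums) = 3265 * 5.748029 = 18767.3147
V = 41383.2087 - 18767.3147
= 22615.894


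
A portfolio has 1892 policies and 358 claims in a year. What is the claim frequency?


frequency = claims / policies
= 358 / 1892
= 0.1892


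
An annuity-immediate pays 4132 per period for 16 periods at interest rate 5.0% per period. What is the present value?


PV = PMT * (1 - (1+i)^(-n)) / i
= 4132 * (1 - (1+0.05)^(-16)) / 0.05
= 4132 * (1 - 0.458112) / 0.05
= 4132 * 10.83777
= 44781.6638


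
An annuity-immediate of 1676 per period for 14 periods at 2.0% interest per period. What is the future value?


FV = PMT * ((1+i)^n - 1) / i
= 1676 * ((1.02)^14 - 1) / 0.02
= 1676 * (1.319479 - 1) / 0.02
= 26772.3203


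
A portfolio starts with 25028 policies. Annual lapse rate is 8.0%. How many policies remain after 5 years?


remaining = initial * (1 - lapse)^years
= 25028 * (1 - 0.08)^5
= 25028 * 0.659082
= 16495.4924


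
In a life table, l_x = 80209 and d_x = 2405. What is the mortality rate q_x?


q_x = d_x / l_x
= 2405 / 80209
= 0.03


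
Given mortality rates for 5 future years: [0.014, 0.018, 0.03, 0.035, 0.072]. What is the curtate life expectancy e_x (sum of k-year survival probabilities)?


e_x = sum_{k=1}^{n} k_p_x
k_p_x values:
  1_p_x = 0.986
  2_p_x = 0.968252
  3_p_x = 0.939204
  4_p_x = 0.906332
  5_p_x = 0.841076
e_x = 4.6409


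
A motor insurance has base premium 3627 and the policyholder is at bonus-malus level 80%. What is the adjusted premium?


adjusted = base * BM_level / 100
= 3627 * 80 / 100
= 3627 * 0.8
= 2901.6


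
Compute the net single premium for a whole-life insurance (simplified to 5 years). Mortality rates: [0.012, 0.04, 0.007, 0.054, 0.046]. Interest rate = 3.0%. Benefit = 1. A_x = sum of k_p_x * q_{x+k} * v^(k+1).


v = 0.970874
Year 0: k_p_x=1.0, q=0.012, term=0.01165
Year 1: k_p_x=0.988, q=0.04, term=0.037251
Year 2: k_p_x=0.94848, q=0.007, term=0.006076
Year 3: k_p_x=0.941841, q=0.054, term=0.045188
Year 4: k_p_x=0.890981, q=0.046, term=0.035354
A_x = 0.1355


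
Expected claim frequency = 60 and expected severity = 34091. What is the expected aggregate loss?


E[S] = E[N] * E[X]
= 60 * 34091
= 2.0455e+06


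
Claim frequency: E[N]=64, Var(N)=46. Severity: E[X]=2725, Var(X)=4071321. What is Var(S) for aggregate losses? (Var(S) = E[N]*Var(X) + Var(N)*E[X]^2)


Var(S) = E[N]*Var(X) + Var(N)*E[X]^2
= 64*4071321 + 46*2725^2
= 260564544 + 341578750
= 6.0214e+08


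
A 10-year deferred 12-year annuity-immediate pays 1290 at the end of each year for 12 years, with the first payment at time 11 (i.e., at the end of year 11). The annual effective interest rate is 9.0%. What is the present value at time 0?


PV at time 10 of the 12-year annuity-immediate:
a_n = 1290 * (1-(1+0.09)^(-12))/0.09 = 9237.3356
Discount back 10 years to time 0:
PV = 9237.3356 * (1+0.09)^(-10)
= 9237.3356 * 0.422411
= 3901.9504


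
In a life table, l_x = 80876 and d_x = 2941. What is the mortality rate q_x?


q_x = d_x / l_x
= 2941 / 80876
= 0.0364


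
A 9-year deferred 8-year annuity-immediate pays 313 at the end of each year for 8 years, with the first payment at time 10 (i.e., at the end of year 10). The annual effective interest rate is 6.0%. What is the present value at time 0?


PV at time 9 of the 8-year annuity-immediate:
a_n = 313 * (1-(1+0.06)^(-8))/0.06 = 1943.6655
Discount back 9 years to time 0:
PV = 1943.6655 * (1+0.06)^(-9)
= 1943.6655 * 0.591898
= 1150.4526


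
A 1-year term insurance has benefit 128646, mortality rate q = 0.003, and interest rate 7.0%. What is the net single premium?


NSP = benefit * q * v
v = 1/(1+i) = 0.934579
NSP = 128646 * 0.003 * 0.934579
= 360.6897


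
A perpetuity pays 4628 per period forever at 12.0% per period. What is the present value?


PV = PMT / i
= 4628 / 0.12
= 38566.6667


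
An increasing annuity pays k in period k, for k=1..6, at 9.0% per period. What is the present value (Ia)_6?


(Ia)_n = sum_{k=1}^{n} k * v^k, v = 1/(1+i)
v = 0.917431
Sum computed term by term:
(Ia)_6 = 14.5783


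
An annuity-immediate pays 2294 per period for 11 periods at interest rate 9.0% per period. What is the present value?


PV = PMT * (1 - (1+i)^(-n)) / i
= 2294 * (1 - (1+0.09)^(-11)) / 0.09
= 2294 * (1 - 0.387533) / 0.09
= 2294 * 6.805191
= 15611.1071


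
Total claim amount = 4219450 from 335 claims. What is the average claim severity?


severity = total / number
= 4219450 / 335
= 12595.3731


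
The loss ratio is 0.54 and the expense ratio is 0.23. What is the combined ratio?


Combined ratio = loss ratio + expense ratio
= 0.54 + 0.23
= 0.77


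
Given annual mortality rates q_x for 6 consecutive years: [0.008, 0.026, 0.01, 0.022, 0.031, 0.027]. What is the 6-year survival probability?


p_k = 1 - q_k for each year
Survival = product of (1 - q_k)
= 0.992 * 0.974 * 0.99 * 0.978 * 0.969 * 0.973
= 0.882


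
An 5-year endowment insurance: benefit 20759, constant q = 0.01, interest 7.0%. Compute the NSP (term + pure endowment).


Term component = 835.4388
Pure endowment = 5_p_x * v^5 * benefit = 0.95099 * 0.712986 * 20759 = 14075.4897
NSP = 14910.9285


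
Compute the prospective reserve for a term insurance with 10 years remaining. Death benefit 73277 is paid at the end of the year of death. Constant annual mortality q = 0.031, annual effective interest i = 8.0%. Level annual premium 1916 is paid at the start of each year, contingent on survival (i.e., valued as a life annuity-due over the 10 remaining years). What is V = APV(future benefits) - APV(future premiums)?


v = 1/(1+i) = 0.925926
APV(future benefits) per unit = sum_{k=0}^{9} k_p_x * q * v^(k+1) = 0.184865
APV(future benefits) = 73277 * 0.184865 = 13546.3327
Life annuity-due factor ä_{x:10} = sum_{k=0}^{9} k_p_x * v^k = 6.440449
APV(future premiums) = 1916 * 6.440449 = 12339.8995
V = 13546.3327 - 12339.8995
= 1206.4332


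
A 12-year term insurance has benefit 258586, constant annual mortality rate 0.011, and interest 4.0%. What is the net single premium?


NSP = benefit * sum_{k=0}^{n-1} k_p_x * q * v^(k+1)
With constant q=0.011, v=0.961538
Sum = 0.097715
NSP = 258586 * 0.097715
= 25267.614


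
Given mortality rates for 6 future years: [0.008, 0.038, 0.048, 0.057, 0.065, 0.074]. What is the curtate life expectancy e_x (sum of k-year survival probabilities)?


e_x = sum_{k=1}^{n} k_p_x
k_p_x values:
  1_p_x = 0.992
  2_p_x = 0.954304
  3_p_x = 0.908497
  4_p_x = 0.856713
  5_p_x = 0.801027
  6_p_x = 0.741751
e_x = 5.2543


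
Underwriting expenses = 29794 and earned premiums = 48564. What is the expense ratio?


Expense ratio = expenses / premiums
= 29794 / 48564
= 0.6135


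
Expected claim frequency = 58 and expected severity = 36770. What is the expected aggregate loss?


E[S] = E[N] * E[X]
= 58 * 36770
= 2.1327e+06


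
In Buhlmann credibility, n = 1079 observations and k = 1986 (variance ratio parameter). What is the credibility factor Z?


Z = n / (n + k)
= 1079 / (1079 + 1986)
= 1079 / 3065
= 0.352


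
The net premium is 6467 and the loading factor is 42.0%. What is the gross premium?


Gross = net * (1 + loading)
= 6467 * (1 + 0.42)
= 6467 * 1.42
= 9183.14


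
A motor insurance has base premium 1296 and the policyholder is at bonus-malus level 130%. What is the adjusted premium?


adjusted = base * BM_level / 100
= 1296 * 130 / 100
= 1296 * 1.3
= 1684.8


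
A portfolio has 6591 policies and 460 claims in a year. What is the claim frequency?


frequency = claims / policies
= 460 / 6591
= 0.0698


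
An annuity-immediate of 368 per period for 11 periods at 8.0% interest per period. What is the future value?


FV = PMT * ((1+i)^n - 1) / i
= 368 * ((1.08)^11 - 1) / 0.08
= 368 * (2.331639 - 1) / 0.08
= 6125.5394


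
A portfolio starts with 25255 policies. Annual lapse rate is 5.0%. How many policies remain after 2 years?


remaining = initial * (1 - lapse)^years
= 25255 * (1 - 0.05)^2
= 25255 * 0.9025
= 22792.6375


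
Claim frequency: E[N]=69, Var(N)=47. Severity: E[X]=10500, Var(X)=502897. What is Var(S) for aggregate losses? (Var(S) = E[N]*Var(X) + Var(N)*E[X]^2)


Var(S) = E[N]*Var(X) + Var(N)*E[X]^2
= 69*502897 + 47*10500^2
= 34699893 + 5181750000
= 5.2164e+09


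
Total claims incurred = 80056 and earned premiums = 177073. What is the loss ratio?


Loss ratio = claims / premiums
= 80056 / 177073
= 0.4521


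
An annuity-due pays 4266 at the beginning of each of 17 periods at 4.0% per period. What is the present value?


PV_due = PMT * (1-(1+i)^(-n))/i * (1+i)
PV_immediate = 51898.7433
PV_due = 51898.7433 * 1.04
= 53974.6931


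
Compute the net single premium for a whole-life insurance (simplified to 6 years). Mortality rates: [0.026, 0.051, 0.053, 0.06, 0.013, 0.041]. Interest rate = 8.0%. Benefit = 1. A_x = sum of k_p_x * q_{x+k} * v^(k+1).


v = 0.925926
Year 0: k_p_x=1.0, q=0.026, term=0.024074
Year 1: k_p_x=0.974, q=0.051, term=0.042587
Year 2: k_p_x=0.924326, q=0.053, term=0.038889
Year 3: k_p_x=0.875337, q=0.06, term=0.038604
Year 4: k_p_x=0.822817, q=0.013, term=0.00728
Year 5: k_p_x=0.81212, q=0.041, term=0.020983
A_x = 0.1724


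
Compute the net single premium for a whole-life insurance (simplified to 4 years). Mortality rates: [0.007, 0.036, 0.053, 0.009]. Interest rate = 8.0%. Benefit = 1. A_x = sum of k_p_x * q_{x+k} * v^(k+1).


v = 0.925926
Year 0: k_p_x=1.0, q=0.007, term=0.006481
Year 1: k_p_x=0.993, q=0.036, term=0.030648
Year 2: k_p_x=0.957252, q=0.053, term=0.040275
Year 3: k_p_x=0.906518, q=0.009, term=0.005997
A_x = 0.0834


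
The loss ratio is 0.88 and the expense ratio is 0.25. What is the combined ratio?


Combined ratio = loss ratio + expense ratio
= 0.88 + 0.25
= 1.13


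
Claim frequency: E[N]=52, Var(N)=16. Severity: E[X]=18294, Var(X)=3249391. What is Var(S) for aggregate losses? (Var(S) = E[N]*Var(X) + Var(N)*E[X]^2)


Var(S) = E[N]*Var(X) + Var(N)*E[X]^2
= 52*3249391 + 16*18294^2
= 168968332 + 5354726976
= 5.5237e+09


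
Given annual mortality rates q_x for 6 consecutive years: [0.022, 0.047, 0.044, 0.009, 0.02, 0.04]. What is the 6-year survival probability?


p_k = 1 - q_k for each year
Survival = product of (1 - q_k)
= 0.978 * 0.953 * 0.956 * 0.991 * 0.98 * 0.96
= 0.8307


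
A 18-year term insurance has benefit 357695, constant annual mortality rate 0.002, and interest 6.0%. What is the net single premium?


NSP = benefit * sum_{k=0}^{n-1} k_p_x * q * v^(k+1)
With constant q=0.002, v=0.943396
Sum = 0.021357
NSP = 357695 * 0.021357
= 7639.1703


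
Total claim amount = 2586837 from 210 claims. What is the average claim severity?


severity = total / number
= 2586837 / 210
= 12318.2714


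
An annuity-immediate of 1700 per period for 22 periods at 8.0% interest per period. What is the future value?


FV = PMT * ((1+i)^n - 1) / i
= 1700 * ((1.08)^22 - 1) / 0.08
= 1700 * (5.43654 - 1) / 0.08
= 94276.4838


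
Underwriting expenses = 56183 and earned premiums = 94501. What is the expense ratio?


Expense ratio = expenses / premiums
= 56183 / 94501
= 0.5945


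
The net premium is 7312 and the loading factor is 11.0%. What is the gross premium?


Gross = net * (1 + loading)
= 7312 * (1 + 0.11)
= 7312 * 1.11
= 8116.32


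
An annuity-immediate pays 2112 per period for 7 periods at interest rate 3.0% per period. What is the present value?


PV = PMT * (1 - (1+i)^(-n)) / i
= 2112 * (1 - (1+0.03)^(-7)) / 0.03
= 2112 * (1 - 0.813092) / 0.03
= 2112 * 6.230283
= 13158.3576


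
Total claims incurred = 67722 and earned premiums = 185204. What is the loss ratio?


Loss ratio = claims / premiums
= 67722 / 185204
= 0.3657


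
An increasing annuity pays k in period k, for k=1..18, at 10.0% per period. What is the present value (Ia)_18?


(Ia)_n = sum_{k=1}^{n} k * v^k, v = 1/(1+i)
v = 0.909091
Sum computed term by term:
(Ia)_18 = 57.841


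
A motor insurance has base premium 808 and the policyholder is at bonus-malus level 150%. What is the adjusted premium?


adjusted = base * BM_level / 100
= 808 * 150 / 100
= 808 * 1.5
= 1212.0


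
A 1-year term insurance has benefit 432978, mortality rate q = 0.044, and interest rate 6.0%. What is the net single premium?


NSP = benefit * q * v
v = 1/(1+i) = 0.943396
NSP = 432978 * 0.044 * 0.943396
= 17972.6717


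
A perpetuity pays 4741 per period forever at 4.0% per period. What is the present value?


PV = PMT / i
= 4741 / 0.04
= 118525.0


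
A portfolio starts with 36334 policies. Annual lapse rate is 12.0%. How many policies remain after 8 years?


remaining = initial * (1 - lapse)^years
= 36334 * (1 - 0.12)^8
= 36334 * 0.359635
= 13066.9608


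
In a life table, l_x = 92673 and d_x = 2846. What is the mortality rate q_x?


q_x = d_x / l_x
= 2846 / 92673
= 0.0307


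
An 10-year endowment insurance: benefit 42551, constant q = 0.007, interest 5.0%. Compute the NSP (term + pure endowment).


Term component = 2235.1396
Pure endowment = 10_p_x * v^10 * benefit = 0.932164 * 0.613913 * 42551 = 24350.5775
NSP = 26585.7171


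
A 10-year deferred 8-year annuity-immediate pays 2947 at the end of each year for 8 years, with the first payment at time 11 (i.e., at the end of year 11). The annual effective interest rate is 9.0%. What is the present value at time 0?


PV at time 10 of the 8-year annuity-immediate:
a_n = 2947 * (1-(1+0.09)^(-8))/0.09 = 16311.1119
Discount back 10 years to time 0:
PV = 16311.1119 * (1+0.09)^(-10)
= 16311.1119 * 0.422411
= 6889.99


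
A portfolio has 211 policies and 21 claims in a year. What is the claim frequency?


frequency = claims / policies
= 21 / 211
= 0.0995


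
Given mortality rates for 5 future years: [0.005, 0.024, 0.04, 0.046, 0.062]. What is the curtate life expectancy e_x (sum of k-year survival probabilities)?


e_x = sum_{k=1}^{n} k_p_x
k_p_x values:
  1_p_x = 0.995
  2_p_x = 0.97112
  3_p_x = 0.932275
  4_p_x = 0.889391
  5_p_x = 0.834248
e_x = 4.622
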